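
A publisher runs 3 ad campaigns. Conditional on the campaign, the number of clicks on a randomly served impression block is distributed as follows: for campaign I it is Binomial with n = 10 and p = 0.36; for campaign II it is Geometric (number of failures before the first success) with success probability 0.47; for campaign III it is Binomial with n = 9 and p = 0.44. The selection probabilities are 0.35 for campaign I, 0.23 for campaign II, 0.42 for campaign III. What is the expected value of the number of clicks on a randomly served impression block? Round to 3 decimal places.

Component means — I: 3.6; II: 1.12766; III: 3.96.
E[X] = 0.35·3.6 + 0.23·1.12766 + 0.42·3.96 = 3.18256.

3.183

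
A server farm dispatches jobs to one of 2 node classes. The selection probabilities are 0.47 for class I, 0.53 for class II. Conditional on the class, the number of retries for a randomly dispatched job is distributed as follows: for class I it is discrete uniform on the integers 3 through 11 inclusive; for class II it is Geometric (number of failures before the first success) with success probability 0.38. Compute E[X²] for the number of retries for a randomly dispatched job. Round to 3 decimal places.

29.850

For each component E[X²] = Var + (mean)², giving I: 55.6667; II: 6.95568.
Overall E[X²] = 0.47·55.6667 + 0.53·6.95568 = 29.8498.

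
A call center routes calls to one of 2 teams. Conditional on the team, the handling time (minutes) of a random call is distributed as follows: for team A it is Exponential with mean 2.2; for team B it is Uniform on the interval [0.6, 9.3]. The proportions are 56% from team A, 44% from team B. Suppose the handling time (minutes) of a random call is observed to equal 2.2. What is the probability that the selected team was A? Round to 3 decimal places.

0.649

Likelihoods f(2.2 | ·): A: 0.167218; B: 0.114943.
Posterior ∝ prior × likelihood. Numerator for A: 0.56·0.167218 = 0.093642.
Normalizing constant: 0.56·0.167218 + 0.44·0.114943 = 0.144217.
P(A | observation) = 0.093642 / 0.144217 = 0.649315.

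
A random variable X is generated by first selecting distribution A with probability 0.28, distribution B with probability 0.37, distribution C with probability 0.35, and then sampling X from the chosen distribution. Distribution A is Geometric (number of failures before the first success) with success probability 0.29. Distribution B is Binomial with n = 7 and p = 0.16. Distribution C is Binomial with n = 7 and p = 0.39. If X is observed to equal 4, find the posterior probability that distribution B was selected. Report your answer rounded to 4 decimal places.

Likelihoods P(X=4 | ·): A: 0.0736939; B: 0.0135952; C: 0.183788.
Posterior ∝ prior × likelihood. Numerator for B: 0.37·0.0135952 = 0.00503023.
Normalizing constant: 0.28·0.0736939 + 0.37·0.0135952 + 0.35·0.183788 = 0.0899901.
P(B | observation) = 0.00503023 / 0.0899901 = 0.0558975.

0.0559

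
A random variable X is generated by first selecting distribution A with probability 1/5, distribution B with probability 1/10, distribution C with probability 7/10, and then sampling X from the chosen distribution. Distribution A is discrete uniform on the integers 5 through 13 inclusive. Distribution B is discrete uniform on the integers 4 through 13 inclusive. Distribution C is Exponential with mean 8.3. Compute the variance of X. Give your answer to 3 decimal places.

50.458

Per component, A: μ=9, E[X²]=87.6667; B: μ=8.5, E[X²]=80.5; C: μ=8.3, E[X²]=137.78.
E[X] = 0.2·9 + 0.1·8.5 + 0.7·8.3 = 8.46.
E[X²] = 0.2·87.6667 + 0.1·80.5 + 0.7·137.78 = 122.029.
Var(X) = E[X²] − (E[X])² = 122.029 − 71.5716 = 50.4577.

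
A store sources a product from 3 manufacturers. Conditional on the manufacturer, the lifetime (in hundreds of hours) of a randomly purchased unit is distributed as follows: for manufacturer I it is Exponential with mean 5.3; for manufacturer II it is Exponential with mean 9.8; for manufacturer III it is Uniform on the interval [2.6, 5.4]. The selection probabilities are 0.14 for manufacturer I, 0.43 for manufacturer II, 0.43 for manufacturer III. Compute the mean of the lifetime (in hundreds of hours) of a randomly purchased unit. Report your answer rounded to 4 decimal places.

Component means — I: 5.3; II: 9.8; III: 4.
E[X] = 0.14·5.3 + 0.43·9.8 + 0.43·4 = 6.676.

6.6760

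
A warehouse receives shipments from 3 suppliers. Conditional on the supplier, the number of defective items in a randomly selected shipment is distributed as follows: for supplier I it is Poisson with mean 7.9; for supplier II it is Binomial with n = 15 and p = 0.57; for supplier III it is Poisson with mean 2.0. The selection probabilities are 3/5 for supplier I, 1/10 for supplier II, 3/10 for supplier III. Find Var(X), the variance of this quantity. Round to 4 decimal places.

Per component, I: μ=7.9, E[X²]=70.31; II: μ=8.55, E[X²]=76.779; III: μ=2, E[X²]=6.
E[X] = 0.6·7.9 + 0.1·8.55 + 0.3·2 = 6.195.
E[X²] = 0.6·70.31 + 0.1·76.779 + 0.3·6 = 51.6639.
Var(X) = E[X²] − (E[X])² = 51.6639 − 38.378 = 13.2859.

13.2859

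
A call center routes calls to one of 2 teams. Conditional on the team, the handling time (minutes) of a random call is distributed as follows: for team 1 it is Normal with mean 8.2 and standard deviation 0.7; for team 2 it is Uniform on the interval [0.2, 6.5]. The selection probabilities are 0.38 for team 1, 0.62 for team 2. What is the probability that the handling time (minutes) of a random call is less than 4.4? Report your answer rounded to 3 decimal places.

0.413

Conditional on each team, P(X < 4.4): 1: 2.84035e-08; 2: 0.666667.
By total probability, P(X < 4.4) = 0.38·2.84035e-08 + 0.62·0.666667 = 0.413333.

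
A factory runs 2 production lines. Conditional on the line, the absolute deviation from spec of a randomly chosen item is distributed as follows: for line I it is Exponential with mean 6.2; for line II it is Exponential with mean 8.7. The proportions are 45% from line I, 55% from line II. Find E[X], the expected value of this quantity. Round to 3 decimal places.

Component means — I: 6.2; II: 8.7.
E[X] = 0.45·6.2 + 0.55·8.7 = 7.575.

7.575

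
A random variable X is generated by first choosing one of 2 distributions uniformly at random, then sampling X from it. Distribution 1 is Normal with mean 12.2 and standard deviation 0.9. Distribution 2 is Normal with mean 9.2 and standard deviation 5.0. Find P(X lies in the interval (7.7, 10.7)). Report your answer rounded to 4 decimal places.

0.1418

Conditional on each component, P(7.7 < X < 10.7): 1: 0.0477901; 2: 0.235823.
By total probability, P(7.7 < X < 10.7) = 0.5·0.0477901 + 0.5·0.235823 = 0.141806.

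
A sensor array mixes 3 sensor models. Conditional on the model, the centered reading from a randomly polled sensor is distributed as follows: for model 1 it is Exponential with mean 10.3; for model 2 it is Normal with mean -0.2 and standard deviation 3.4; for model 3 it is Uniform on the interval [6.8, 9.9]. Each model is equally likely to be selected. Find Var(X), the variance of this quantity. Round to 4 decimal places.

60.2786

Per component, 1: μ=10.3, E[X²]=212.18; 2: μ=-0.2, E[X²]=11.6; 3: μ=8.35, E[X²]=70.5233.
E[X] = 0.333333·10.3 + 0.333333·-0.2 + 0.333333·8.35 = 6.15.
E[X²] = 0.333333·212.18 + 0.333333·11.6 + 0.333333·70.5233 = 98.1011.
Var(X) = E[X²] − (E[X])² = 98.1011 − 37.8225 = 60.2786.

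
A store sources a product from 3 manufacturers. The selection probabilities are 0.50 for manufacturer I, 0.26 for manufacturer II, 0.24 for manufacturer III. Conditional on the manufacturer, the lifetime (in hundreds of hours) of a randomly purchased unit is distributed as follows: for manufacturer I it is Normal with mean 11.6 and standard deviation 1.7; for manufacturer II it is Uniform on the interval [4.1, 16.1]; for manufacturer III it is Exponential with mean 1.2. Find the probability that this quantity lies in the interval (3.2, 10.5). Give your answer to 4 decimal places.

0.2847

Conditional on each manufacturer, P(3.2 < X < 10.5): I: 0.258797; II: 0.533333; III: 0.069325.
By total probability, P(3.2 < X < 10.5) = 0.5·0.258797 + 0.26·0.533333 + 0.24·0.069325 = 0.284703.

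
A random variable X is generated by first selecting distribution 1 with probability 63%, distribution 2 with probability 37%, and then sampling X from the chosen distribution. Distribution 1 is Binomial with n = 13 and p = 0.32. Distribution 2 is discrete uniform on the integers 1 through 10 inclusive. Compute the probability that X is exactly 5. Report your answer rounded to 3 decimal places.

0.161

Conditional on each component, P(X = 5): 1: 0.197424; 2: 0.1.
By total probability, P(X = 5) = 0.63·0.197424 + 0.37·0.1 = 0.161377.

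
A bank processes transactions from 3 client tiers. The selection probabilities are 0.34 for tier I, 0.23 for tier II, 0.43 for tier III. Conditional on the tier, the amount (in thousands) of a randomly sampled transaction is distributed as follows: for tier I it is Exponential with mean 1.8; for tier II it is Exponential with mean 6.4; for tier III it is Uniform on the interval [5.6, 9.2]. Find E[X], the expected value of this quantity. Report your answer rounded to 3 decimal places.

5.266

Component means — I: 1.8; II: 6.4; III: 7.4.
E[X] = 0.34·1.8 + 0.23·6.4 + 0.43·7.4 = 5.266.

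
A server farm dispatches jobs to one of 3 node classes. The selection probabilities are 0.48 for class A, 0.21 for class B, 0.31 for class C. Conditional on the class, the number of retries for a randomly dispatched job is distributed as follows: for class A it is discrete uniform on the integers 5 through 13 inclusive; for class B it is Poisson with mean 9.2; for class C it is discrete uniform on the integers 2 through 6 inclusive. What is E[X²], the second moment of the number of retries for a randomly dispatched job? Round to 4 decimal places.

For each component E[X²] = Var + (mean)², giving A: 87.6667; B: 93.84; C: 18.
Overall E[X²] = 0.48·87.6667 + 0.21·93.84 + 0.31·18 = 67.3664.

67.3664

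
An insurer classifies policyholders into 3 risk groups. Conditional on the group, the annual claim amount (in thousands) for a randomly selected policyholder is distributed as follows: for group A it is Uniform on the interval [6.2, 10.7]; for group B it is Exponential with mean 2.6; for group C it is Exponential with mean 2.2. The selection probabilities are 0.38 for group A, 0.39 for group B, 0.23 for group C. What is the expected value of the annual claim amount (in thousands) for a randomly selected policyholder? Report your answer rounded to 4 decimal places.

4.7310

Component means — A: 8.45; B: 2.6; C: 2.2.
E[X] = 0.38·8.45 + 0.39·2.6 + 0.23·2.2 = 4.731.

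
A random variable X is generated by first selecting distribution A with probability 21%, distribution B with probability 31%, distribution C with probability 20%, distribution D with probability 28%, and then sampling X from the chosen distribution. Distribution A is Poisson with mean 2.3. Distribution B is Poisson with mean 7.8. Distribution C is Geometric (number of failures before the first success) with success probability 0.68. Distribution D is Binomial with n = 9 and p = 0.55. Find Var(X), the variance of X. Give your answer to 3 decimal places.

11.345

Per component, A: μ=2.3, E[X²]=7.59; B: μ=7.8, E[X²]=68.64; C: μ=0.470588, E[X²]=0.913495; D: μ=4.95, E[X²]=26.73.
E[X] = 0.21·2.3 + 0.31·7.8 + 0.2·0.470588 + 0.28·4.95 = 4.38112.
E[X²] = 0.21·7.59 + 0.31·68.64 + 0.2·0.913495 + 0.28·26.73 = 30.5394.
Var(X) = E[X²] − (E[X])² = 30.5394 − 19.1942 = 11.3452.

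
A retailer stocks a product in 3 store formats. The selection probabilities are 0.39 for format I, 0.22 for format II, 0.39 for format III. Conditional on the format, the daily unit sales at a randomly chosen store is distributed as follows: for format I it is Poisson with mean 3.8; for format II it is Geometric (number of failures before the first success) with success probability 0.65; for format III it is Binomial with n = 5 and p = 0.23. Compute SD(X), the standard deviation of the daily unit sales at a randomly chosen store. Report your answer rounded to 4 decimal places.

2.0056

Per component, I: μ=3.8, E[X²]=18.24; II: μ=0.538462, E[X²]=1.11834; III: μ=1.15, E[X²]=2.208.
E[X] = 0.39·3.8 + 0.22·0.538462 + 0.39·1.15 = 2.04896.
E[X²] = 0.39·18.24 + 0.22·1.11834 + 0.39·2.208 = 8.22076.
Var(X) = E[X²] − (E[X])² = 8.22076 − 4.19824 = 4.02251.
SD(X) = √4.02251 = 2.00562.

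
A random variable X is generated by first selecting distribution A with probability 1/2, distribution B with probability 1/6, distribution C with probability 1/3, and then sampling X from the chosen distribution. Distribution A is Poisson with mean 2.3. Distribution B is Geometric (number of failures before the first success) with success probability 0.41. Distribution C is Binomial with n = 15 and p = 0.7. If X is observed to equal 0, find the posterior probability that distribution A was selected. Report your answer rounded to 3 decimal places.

Likelihoods P(X=0 | ·): A: 0.100259; B: 0.41; C: 1.43489e-08.
Posterior ∝ prior × likelihood. Numerator for A: 0.5·0.100259 = 0.0501294.
Normalizing constant: 0.5·0.100259 + 0.166667·0.41 + 0.333333·1.43489e-08 = 0.118463.
P(A | observation) = 0.0501294 / 0.118463 = 0.423166.

0.423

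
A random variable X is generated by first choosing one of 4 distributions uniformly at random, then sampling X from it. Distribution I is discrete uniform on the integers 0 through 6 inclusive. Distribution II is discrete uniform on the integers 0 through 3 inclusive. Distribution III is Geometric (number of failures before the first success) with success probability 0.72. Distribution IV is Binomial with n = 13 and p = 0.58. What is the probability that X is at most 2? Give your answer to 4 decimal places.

Conditional on each component, P(X ≤ 2): I: 0.428571; II: 0.75; III: 0.978048; IV: 0.00212215.
By total probability, P(X ≤ 2) = 0.25·0.428571 + 0.25·0.75 + 0.25·0.978048 + 0.25·0.00212215 = 0.539685.

0.5397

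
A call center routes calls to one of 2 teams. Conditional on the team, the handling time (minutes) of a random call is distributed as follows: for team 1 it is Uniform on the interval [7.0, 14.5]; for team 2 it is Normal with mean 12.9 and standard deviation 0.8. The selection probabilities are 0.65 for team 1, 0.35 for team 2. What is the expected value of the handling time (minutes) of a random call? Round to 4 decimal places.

11.5025

Component means — 1: 10.75; 2: 12.9.
E[X] = 0.65·10.75 + 0.35·12.9 = 11.5025.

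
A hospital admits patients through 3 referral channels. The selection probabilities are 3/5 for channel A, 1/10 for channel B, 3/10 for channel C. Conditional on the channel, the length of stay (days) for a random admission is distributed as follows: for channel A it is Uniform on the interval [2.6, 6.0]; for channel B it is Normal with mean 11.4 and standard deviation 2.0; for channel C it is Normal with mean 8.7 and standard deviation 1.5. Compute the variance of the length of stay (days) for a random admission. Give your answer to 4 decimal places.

Per component, A: μ=4.3, E[X²]=19.4533; B: μ=11.4, E[X²]=133.96; C: μ=8.7, E[X²]=77.94.
E[X] = 0.6·4.3 + 0.1·11.4 + 0.3·8.7 = 6.33.
E[X²] = 0.6·19.4533 + 0.1·133.96 + 0.3·77.94 = 48.45.
Var(X) = E[X²] − (E[X])² = 48.45 − 40.0689 = 8.3811.

8.3811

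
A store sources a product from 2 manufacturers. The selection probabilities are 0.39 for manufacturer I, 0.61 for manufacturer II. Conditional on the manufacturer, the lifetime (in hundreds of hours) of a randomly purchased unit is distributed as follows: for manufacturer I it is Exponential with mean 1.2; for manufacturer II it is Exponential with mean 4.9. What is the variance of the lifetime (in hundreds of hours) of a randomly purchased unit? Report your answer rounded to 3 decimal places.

18.465

Per component, I: μ=1.2, E[X²]=2.88; II: μ=4.9, E[X²]=48.02.
E[X] = 0.39·1.2 + 0.61·4.9 = 3.457.
E[X²] = 0.39·2.88 + 0.61·48.02 = 30.4154.
Var(X) = E[X²] − (E[X])² = 30.4154 − 11.9508 = 18.4646.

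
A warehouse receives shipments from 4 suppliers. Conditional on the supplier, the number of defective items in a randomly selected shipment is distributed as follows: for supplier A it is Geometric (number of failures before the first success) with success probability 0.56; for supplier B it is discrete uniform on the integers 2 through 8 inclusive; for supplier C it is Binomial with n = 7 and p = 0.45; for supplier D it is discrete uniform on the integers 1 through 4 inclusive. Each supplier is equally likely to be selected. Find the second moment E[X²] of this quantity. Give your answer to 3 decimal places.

12.544

For each component E[X²] = Var + (mean)², giving A: 2.02041; B: 29; C: 11.655; D: 7.5.
Overall E[X²] = 0.25·2.02041 + 0.25·29 + 0.25·11.655 + 0.25·7.5 = 12.5439.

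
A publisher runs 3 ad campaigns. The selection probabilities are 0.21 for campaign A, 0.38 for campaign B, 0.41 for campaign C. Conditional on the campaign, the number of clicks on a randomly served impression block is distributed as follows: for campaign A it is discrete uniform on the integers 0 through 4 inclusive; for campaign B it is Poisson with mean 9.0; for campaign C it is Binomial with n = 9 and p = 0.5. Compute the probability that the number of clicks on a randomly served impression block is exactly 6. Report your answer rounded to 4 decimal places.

Conditional on each campaign, P(X = 6): A: 0; B: 0.0910903; C: 0.164062.
By total probability, P(X = 6) = 0.21·0 + 0.38·0.0910903 + 0.41·0.164062 = 0.10188.

0.1019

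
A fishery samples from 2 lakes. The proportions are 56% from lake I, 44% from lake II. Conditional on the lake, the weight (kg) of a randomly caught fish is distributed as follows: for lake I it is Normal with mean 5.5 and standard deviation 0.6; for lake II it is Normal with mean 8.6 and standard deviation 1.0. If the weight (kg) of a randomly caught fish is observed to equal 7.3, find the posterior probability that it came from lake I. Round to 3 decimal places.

0.052

Likelihoods f(7.3 | ·): I: 0.00738641; II: 0.171369.
Posterior ∝ prior × likelihood. Numerator for I: 0.56·0.00738641 = 0.00413639.
Normalizing constant: 0.56·0.00738641 + 0.44·0.171369 = 0.0795386.
P(I | observation) = 0.00413639 / 0.0795386 = 0.0520049.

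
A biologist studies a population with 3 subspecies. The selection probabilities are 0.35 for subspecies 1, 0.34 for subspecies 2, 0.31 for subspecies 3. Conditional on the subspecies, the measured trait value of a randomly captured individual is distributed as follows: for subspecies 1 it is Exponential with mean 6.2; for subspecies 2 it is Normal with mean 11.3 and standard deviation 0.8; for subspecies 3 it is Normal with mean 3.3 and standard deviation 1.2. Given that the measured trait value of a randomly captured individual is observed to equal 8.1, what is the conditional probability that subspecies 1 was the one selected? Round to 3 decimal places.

Likelihoods f(8.1 | ·): 1: 0.0436741; 2: 0.000167288; 3: 0.000111525.
Posterior ∝ prior × likelihood. Numerator for 1: 0.35·0.0436741 = 0.0152859.
Normalizing constant: 0.35·0.0436741 + 0.34·0.000167288 + 0.31·0.000111525 = 0.0153774.
P(1 | observation) = 0.0152859 / 0.0153774 = 0.994053.

0.994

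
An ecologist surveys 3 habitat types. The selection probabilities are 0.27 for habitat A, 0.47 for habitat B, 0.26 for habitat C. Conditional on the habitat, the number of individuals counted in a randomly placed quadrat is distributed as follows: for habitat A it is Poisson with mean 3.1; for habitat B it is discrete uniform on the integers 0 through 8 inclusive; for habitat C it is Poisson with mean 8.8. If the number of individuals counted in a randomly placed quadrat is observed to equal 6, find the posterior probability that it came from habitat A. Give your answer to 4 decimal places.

0.1621

Likelihoods P(X=6 | ·): A: 0.0555296; B: 0.111111; C: 0.0972237.
Posterior ∝ prior × likelihood. Numerator for A: 0.27·0.0555296 = 0.014993.
Normalizing constant: 0.27·0.0555296 + 0.47·0.111111 + 0.26·0.0972237 = 0.0924934.
P(A | observation) = 0.014993 / 0.0924934 = 0.162098.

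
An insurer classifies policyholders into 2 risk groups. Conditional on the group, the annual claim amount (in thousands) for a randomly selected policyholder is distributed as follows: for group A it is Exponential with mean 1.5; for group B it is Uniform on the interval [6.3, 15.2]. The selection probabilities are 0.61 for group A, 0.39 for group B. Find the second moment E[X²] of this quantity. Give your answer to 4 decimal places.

50.3887

For each component E[X²] = Var + (mean)², giving A: 4.5; B: 122.163.
Overall E[X²] = 0.61·4.5 + 0.39·122.163 = 50.3887.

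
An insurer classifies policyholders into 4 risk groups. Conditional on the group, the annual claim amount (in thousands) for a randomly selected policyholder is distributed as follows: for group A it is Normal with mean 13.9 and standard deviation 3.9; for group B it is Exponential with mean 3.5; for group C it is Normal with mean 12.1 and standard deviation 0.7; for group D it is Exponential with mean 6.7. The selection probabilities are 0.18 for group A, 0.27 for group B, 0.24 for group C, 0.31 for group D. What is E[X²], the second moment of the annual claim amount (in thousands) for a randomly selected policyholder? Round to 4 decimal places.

107.2184

For each component E[X²] = Var + (mean)², giving A: 208.42; B: 24.5; C: 146.9; D: 89.78.
Overall E[X²] = 0.18·208.42 + 0.27·24.5 + 0.24·146.9 + 0.31·89.78 = 107.218.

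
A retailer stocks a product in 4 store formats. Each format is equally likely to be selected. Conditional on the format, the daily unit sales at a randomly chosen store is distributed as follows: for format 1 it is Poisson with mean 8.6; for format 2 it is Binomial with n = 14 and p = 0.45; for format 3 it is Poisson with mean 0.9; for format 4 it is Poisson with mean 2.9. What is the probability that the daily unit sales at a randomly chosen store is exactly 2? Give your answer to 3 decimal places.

0.104

Conditional on each format, P(X = 2): 1: 0.00680823; 2: 0.0141195; 3: 0.164661; 4: 0.231373.
By total probability, P(X = 2) = 0.25·0.00680823 + 0.25·0.0141195 + 0.25·0.164661 + 0.25·0.231373 = 0.10424.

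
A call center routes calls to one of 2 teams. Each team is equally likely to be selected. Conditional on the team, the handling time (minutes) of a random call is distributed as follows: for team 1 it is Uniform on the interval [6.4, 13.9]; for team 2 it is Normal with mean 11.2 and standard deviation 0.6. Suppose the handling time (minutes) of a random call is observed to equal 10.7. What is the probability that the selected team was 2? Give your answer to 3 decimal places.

0.779

Likelihoods f(10.7 | ·): 1: 0.133333; 2: 0.469853.
Posterior ∝ prior × likelihood. Numerator for 2: 0.5·0.469853 = 0.234927.
Normalizing constant: 0.5·0.133333 + 0.5·0.469853 = 0.301593.
P(2 | observation) = 0.234927 / 0.301593 = 0.778952.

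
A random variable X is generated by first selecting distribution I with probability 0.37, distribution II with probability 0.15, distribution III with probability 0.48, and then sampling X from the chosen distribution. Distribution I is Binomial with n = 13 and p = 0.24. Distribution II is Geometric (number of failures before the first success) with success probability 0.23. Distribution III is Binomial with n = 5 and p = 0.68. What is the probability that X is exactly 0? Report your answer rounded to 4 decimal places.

0.0466

Conditional on each component, P(X = 0): I: 0.0282213; II: 0.23; III: 0.00335544.
By total probability, P(X = 0) = 0.37·0.0282213 + 0.15·0.23 + 0.48·0.00335544 = 0.0465525.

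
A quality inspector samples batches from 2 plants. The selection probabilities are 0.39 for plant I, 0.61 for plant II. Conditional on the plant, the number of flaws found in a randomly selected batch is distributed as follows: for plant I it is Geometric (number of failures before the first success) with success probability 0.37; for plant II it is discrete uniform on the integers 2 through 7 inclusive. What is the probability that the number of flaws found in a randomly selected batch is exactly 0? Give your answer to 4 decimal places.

Conditional on each plant, P(X = 0): I: 0.37; II: 0.
By total probability, P(X = 0) = 0.39·0.37 + 0.61·0 = 0.1443.

0.1443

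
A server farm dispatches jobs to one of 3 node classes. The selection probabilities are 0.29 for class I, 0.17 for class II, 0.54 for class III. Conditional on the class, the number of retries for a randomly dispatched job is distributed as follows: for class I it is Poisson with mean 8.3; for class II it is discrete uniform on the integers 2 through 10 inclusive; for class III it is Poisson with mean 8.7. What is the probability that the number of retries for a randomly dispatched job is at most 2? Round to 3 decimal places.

Conditional on each class, P(X ≤ 2): I: 0.0108714; II: 0.111111; III: 0.00792032.
By total probability, P(X ≤ 2) = 0.29·0.0108714 + 0.17·0.111111 + 0.54·0.00792032 = 0.0263186.

0.026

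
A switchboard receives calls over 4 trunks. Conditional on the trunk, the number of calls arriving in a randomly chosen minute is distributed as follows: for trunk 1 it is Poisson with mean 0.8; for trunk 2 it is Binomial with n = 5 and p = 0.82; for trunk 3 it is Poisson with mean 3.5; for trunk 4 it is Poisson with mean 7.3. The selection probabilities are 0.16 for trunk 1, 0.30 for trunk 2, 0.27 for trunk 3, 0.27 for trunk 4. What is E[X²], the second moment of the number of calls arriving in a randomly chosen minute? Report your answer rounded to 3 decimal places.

26.107

For each component E[X²] = Var + (mean)², giving 1: 1.44; 2: 17.548; 3: 15.75; 4: 60.59.
Overall E[X²] = 0.16·1.44 + 0.3·17.548 + 0.27·15.75 + 0.27·60.59 = 26.1066.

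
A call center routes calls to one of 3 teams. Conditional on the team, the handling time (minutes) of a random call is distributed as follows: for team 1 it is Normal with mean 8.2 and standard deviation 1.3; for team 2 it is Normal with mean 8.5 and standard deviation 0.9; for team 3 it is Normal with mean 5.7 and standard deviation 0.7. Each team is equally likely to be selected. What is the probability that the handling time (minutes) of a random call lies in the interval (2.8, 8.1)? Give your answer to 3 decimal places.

Conditional on each team, P(2.8 < X < 8.1): 1: 0.469326; 2: 0.328361; 3: 0.999679.
By total probability, P(2.8 < X < 8.1) = 0.333333·0.469326 + 0.333333·0.328361 + 0.333333·0.999679 = 0.599122.

0.599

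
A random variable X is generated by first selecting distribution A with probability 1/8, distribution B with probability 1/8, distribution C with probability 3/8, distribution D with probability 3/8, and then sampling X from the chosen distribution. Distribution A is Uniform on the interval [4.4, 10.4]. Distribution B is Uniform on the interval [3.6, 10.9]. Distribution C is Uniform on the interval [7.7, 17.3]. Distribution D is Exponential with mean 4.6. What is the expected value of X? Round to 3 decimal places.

Component means — A: 7.4; B: 7.25; C: 12.5; D: 4.6.
E[X] = 0.125·7.4 + 0.125·7.25 + 0.375·12.5 + 0.375·4.6 = 8.24375.

8.244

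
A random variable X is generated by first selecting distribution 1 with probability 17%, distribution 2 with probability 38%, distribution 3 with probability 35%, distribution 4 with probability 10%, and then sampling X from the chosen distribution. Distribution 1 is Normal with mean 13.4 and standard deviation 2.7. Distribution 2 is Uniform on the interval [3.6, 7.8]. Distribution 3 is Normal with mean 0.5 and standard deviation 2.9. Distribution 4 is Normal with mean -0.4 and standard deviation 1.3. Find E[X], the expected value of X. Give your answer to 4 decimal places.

4.5790

Component means — 1: 13.4; 2: 5.7; 3: 0.5; 4: -0.4.
E[X] = 0.17·13.4 + 0.38·5.7 + 0.35·0.5 + 0.1·-0.4 = 4.579.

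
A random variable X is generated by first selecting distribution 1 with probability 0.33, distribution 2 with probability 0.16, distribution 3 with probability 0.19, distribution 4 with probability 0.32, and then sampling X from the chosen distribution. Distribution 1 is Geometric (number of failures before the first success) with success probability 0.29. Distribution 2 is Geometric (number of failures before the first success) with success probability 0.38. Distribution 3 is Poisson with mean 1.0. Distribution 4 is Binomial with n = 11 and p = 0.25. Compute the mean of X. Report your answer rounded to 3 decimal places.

2.139

Component means — 1: 2.44828; 2: 1.63158; 3: 1; 4: 2.75.
E[X] = 0.33·2.44828 + 0.16·1.63158 + 0.19·1 + 0.32·2.75 = 2.13898.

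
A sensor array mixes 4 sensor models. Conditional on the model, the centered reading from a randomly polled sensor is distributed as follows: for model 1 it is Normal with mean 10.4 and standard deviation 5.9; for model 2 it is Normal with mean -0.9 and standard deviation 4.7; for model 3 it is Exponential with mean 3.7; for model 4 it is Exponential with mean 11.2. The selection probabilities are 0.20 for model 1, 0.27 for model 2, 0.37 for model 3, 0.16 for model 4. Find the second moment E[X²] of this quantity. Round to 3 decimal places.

For each component E[X²] = Var + (mean)², giving 1: 142.97; 2: 22.9; 3: 27.38; 4: 250.88.
Overall E[X²] = 0.2·142.97 + 0.27·22.9 + 0.37·27.38 + 0.16·250.88 = 85.0484.

85.048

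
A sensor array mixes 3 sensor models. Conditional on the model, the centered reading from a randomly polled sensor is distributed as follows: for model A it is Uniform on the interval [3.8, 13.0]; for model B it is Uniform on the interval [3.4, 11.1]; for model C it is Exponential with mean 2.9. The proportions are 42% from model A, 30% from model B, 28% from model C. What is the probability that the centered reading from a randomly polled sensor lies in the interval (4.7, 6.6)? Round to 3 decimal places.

0.187

Conditional on each model, P(4.7 < X < 6.6): A: 0.206522; B: 0.246753; C: 0.0950539.
By total probability, P(4.7 < X < 6.6) = 0.42·0.206522 + 0.3·0.246753 + 0.28·0.0950539 = 0.18738.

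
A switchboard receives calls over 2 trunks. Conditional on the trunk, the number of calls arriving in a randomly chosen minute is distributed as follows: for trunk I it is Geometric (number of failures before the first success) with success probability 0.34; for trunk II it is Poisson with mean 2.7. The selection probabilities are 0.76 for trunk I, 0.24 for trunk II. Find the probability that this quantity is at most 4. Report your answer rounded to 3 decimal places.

0.872

Conditional on each trunk, P(X ≤ 4): I: 0.874767; II: 0.862908.
By total probability, P(X ≤ 4) = 0.76·0.874767 + 0.24·0.862908 = 0.871921.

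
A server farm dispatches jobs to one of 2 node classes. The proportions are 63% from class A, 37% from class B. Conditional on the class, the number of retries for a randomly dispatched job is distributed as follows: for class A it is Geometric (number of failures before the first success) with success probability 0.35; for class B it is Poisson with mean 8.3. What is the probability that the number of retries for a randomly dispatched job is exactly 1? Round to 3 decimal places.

0.144

Conditional on each class, P(X = 1): A: 0.2275; B: 0.00206269.
By total probability, P(X = 1) = 0.63·0.2275 + 0.37·0.00206269 = 0.144088.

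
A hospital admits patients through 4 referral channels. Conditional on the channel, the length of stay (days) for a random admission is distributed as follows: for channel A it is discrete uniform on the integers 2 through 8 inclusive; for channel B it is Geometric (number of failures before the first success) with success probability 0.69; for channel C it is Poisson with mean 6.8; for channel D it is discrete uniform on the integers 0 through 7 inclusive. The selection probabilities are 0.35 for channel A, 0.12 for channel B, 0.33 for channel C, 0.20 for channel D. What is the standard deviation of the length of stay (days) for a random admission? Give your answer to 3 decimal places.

Per component, A: μ=5, E[X²]=29; B: μ=0.449275, E[X²]=0.852972; C: μ=6.8, E[X²]=53.04; D: μ=3.5, E[X²]=17.5.
E[X] = 0.35·5 + 0.12·0.449275 + 0.33·6.8 + 0.2·3.5 = 4.74791.
E[X²] = 0.35·29 + 0.12·0.852972 + 0.33·53.04 + 0.2·17.5 = 31.2556.
Var(X) = E[X²] − (E[X])² = 31.2556 − 22.5427 = 8.71288.
SD(X) = √8.71288 = 2.95176.

2.952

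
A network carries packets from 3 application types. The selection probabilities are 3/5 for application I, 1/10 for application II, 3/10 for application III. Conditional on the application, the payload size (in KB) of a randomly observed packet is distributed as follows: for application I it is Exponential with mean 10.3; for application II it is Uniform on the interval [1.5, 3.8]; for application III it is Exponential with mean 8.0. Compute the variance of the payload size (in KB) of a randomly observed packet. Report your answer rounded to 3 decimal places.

88.220

Per component, I: μ=10.3, E[X²]=212.18; II: μ=2.65, E[X²]=7.46333; III: μ=8, E[X²]=128.
E[X] = 0.6·10.3 + 0.1·2.65 + 0.3·8 = 8.845.
E[X²] = 0.6·212.18 + 0.1·7.46333 + 0.3·128 = 166.454.
Var(X) = E[X²] − (E[X])² = 166.454 − 78.234 = 88.2203.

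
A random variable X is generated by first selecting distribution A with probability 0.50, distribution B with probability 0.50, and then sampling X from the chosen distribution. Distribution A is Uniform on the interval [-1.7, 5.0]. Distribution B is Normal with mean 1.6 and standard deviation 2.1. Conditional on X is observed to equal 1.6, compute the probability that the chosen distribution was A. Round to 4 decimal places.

0.4400

Likelihoods f(1.6 | ·): A: 0.149254; B: 0.189973.
Posterior ∝ prior × likelihood. Numerator for A: 0.5·0.149254 = 0.0746269.
Normalizing constant: 0.5·0.149254 + 0.5·0.189973 = 0.169613.
P(A | observation) = 0.0746269 / 0.169613 = 0.439983.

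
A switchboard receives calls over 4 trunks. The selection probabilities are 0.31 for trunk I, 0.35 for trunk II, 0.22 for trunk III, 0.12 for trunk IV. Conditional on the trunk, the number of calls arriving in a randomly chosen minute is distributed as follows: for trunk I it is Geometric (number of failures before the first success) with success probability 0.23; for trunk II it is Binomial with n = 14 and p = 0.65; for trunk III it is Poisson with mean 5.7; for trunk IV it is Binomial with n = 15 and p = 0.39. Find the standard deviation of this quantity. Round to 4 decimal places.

Per component, I: μ=3.34783, E[X²]=25.7637; II: μ=9.1, E[X²]=85.995; III: μ=5.7, E[X²]=38.19; IV: μ=5.85, E[X²]=37.791.
E[X] = 0.31·3.34783 + 0.35·9.1 + 0.22·5.7 + 0.12·5.85 = 6.17883.
E[X²] = 0.31·25.7637 + 0.35·85.995 + 0.22·38.19 + 0.12·37.791 = 51.0217.
Var(X) = E[X²] − (E[X])² = 51.0217 − 38.1779 = 12.8438.
SD(X) = √12.8438 = 3.58383.

3.5838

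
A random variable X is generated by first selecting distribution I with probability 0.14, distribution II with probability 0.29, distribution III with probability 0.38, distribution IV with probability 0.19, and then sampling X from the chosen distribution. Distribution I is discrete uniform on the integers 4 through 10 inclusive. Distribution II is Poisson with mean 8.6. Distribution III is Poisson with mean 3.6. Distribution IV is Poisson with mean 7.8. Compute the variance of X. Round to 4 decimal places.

Per component, I: μ=7, E[X²]=53; II: μ=8.6, E[X²]=82.56; III: μ=3.6, E[X²]=16.56; IV: μ=7.8, E[X²]=68.64.
E[X] = 0.14·7 + 0.29·8.6 + 0.38·3.6 + 0.19·7.8 = 6.324.
E[X²] = 0.14·53 + 0.29·82.56 + 0.38·16.56 + 0.19·68.64 = 50.6968.
Var(X) = E[X²] − (E[X])² = 50.6968 − 39.993 = 10.7038.

10.7038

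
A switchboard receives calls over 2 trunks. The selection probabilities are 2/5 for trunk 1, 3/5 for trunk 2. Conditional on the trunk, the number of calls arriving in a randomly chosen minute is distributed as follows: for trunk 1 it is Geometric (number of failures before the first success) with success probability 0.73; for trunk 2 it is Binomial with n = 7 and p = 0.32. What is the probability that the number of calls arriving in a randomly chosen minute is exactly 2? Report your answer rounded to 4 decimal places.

Conditional on each trunk, P(X = 2): 1: 0.053217; 2: 0.312654.
By total probability, P(X = 2) = 0.4·0.053217 + 0.6·0.312654 = 0.208879.

0.2089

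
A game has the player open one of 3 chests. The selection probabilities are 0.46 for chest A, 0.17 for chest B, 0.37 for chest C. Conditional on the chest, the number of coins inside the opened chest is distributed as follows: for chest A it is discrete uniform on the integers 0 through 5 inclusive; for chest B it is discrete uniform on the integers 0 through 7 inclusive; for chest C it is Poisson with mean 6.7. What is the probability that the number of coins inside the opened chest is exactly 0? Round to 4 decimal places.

Conditional on each chest, P(X = 0): A: 0.166667; B: 0.125; C: 0.00123091.
By total probability, P(X = 0) = 0.46·0.166667 + 0.17·0.125 + 0.37·0.00123091 = 0.0983721.

0.0984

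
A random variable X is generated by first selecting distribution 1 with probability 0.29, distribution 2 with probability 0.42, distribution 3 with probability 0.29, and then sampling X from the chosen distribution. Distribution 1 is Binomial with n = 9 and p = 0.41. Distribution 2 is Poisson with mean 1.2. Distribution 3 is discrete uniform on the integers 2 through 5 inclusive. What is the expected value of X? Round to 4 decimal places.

2.5891

Component means — 1: 3.69; 2: 1.2; 3: 3.5.
E[X] = 0.29·3.69 + 0.42·1.2 + 0.29·3.5 = 2.5891.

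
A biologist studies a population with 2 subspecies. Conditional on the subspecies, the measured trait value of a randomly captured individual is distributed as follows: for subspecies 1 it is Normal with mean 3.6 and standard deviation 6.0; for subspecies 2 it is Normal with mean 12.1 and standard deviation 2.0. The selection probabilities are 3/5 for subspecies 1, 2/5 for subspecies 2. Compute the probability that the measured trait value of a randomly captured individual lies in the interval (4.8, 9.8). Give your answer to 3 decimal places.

0.212

Conditional on each subspecies, P(4.8 < X < 9.8): 1: 0.270016; 2: 0.124941.
By total probability, P(4.8 < X < 9.8) = 0.6·0.270016 + 0.4·0.124941 = 0.211986.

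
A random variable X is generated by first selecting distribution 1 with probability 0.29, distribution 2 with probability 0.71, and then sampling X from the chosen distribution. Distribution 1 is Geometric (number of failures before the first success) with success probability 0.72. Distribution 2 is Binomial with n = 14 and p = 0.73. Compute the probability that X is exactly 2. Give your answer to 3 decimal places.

Conditional on each component, P(X = 2): 1: 0.056448; 2: 7.27867e-06.
By total probability, P(X = 2) = 0.29·0.056448 + 0.71·7.27867e-06 = 0.0163751.

0.016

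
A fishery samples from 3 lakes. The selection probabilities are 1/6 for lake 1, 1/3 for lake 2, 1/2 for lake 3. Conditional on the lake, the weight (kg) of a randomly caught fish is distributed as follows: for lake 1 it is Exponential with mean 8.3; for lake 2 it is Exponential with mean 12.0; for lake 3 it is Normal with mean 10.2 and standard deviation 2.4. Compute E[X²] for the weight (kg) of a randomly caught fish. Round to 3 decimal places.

For each component E[X²] = Var + (mean)², giving 1: 137.78; 2: 288; 3: 109.8.
Overall E[X²] = 0.166667·137.78 + 0.333333·288 + 0.5·109.8 = 173.863.

173.863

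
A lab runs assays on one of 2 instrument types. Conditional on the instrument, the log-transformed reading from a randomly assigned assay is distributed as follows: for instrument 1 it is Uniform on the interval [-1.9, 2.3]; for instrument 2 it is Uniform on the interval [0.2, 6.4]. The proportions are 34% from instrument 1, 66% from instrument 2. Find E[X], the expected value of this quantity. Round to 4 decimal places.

Component means — 1: 0.2; 2: 3.3.
E[X] = 0.34·0.2 + 0.66·3.3 = 2.246.

2.2460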